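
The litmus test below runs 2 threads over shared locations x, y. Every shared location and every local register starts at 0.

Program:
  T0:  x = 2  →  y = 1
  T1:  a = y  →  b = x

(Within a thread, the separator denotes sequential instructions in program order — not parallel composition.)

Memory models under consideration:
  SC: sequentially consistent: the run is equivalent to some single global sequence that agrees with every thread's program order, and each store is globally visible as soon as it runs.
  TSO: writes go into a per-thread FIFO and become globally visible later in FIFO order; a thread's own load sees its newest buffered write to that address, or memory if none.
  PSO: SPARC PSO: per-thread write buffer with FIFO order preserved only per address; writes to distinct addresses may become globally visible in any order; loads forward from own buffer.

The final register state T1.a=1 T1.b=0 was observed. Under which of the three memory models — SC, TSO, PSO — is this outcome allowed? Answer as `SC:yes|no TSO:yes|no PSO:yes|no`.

outcome vector order: (T1.a,T1.b)
under SC → 0/0, 0/2, 1/2
under TSO → 0/0, 0/2, 1/2
under PSO → 0/0, 0/2, 1/0, 1/2
target 1/0 ∈ {PSO}

SC:no TSO:no PSO:yes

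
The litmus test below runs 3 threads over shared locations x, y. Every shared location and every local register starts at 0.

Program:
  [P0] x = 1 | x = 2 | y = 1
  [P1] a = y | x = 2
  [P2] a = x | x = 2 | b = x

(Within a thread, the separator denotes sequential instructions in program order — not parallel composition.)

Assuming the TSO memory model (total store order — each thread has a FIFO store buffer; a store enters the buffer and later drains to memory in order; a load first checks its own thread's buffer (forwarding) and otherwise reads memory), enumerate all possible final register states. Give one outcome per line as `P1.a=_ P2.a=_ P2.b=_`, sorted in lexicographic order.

outcome vector order: (P1.a,P2.a,P2.b)
|TSO outcomes| = 9

P1.a=0 P2.a=0 P2.b=1
P1.a=0 P2.a=0 P2.b=2
P1.a=0 P2.a=1 P2.b=2
P1.a=0 P2.a=2 P2.b=1
P1.a=0 P2.a=2 P2.b=2
P1.a=1 P2.a=0 P2.b=1
P1.a=1 P2.a=0 P2.b=2
P1.a=1 P2.a=1 P2.b=2
P1.a=1 P2.a=2 P2.b=2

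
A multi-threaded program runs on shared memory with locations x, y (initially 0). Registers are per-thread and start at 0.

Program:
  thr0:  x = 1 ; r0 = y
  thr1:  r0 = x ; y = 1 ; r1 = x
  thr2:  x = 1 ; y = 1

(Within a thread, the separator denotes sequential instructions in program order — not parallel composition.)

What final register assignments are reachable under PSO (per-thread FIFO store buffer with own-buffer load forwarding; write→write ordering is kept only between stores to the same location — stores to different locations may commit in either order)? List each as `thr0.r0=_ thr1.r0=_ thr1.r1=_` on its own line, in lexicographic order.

thr0.r0=0 thr1.r0=0 thr1.r1=0
thr0.r0=0 thr1.r0=0 thr1.r1=1
thr0.r0=0 thr1.r0=1 thr1.r1=1
thr0.r0=1 thr1.r0=0 thr1.r1=0
thr0.r0=1 thr1.r0=0 thr1.r1=1
thr0.r0=1 thr1.r0=1 thr1.r1=1

outcome vector order: (thr0.r0,thr1.r0,thr1.r1)
|PSO outcomes| = 6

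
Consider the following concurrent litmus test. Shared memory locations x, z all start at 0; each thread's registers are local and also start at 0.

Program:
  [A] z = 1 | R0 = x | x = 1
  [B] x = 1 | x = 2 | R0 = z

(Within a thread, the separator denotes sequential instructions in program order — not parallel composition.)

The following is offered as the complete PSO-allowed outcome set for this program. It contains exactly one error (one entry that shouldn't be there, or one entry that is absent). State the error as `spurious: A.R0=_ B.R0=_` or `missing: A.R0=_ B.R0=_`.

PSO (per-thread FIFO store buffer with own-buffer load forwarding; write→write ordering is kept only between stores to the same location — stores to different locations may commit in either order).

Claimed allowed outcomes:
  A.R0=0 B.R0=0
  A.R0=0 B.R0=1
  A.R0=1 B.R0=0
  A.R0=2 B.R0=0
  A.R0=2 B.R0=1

missing: A.R0=1 B.R0=1

outcome vector order: (A.R0,B.R0)
[PSO] allowed = {(0,0) (0,1) (1,0) (1,1) (2,0) (2,1)}
PSO∖claimed = {(1,1)}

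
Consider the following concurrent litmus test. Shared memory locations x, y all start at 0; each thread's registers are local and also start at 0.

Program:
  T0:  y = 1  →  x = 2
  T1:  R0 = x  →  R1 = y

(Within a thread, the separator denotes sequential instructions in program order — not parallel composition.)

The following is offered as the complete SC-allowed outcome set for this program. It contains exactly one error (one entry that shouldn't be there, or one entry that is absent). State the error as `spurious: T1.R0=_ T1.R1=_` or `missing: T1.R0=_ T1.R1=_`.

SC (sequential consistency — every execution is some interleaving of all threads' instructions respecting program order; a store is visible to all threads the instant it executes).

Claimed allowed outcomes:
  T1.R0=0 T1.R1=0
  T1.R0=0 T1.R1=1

outcome vector order: (T1.R0,T1.R1)
SC: 3 outcomes — {<0 0>; <0 1>; <2 1>}
SC∖claimed = {<2 1>}

missing: T1.R0=2 T1.R1=1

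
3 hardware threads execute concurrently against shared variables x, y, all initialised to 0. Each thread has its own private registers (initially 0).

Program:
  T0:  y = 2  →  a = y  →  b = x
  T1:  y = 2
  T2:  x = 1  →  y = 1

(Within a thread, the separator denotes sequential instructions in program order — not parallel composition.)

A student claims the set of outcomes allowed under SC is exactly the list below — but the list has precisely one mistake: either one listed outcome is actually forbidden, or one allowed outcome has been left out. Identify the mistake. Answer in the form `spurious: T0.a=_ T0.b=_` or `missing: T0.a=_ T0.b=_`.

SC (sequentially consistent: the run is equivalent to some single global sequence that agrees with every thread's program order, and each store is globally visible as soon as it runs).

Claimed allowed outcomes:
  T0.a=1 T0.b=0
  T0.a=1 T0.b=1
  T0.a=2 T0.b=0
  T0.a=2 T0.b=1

spurious: T0.a=1 T0.b=0

outcome vector order: (T0.a,T0.b)
SC: 3 outcomes — {1/1; 2/0; 2/1}
claimed∖SC = {1/0}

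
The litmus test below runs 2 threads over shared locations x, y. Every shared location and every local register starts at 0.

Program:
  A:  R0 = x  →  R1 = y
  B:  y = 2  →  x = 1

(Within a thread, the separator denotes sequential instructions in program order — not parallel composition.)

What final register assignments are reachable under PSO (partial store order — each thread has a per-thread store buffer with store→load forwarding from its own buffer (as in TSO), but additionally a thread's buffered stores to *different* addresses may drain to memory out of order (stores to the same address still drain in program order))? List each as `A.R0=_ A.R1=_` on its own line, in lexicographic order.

outcome vector order: (A.R0,A.R1)
|PSO outcomes| = 4

A.R0=0 A.R1=0
A.R0=0 A.R1=2
A.R0=1 A.R1=0
A.R0=1 A.R1=2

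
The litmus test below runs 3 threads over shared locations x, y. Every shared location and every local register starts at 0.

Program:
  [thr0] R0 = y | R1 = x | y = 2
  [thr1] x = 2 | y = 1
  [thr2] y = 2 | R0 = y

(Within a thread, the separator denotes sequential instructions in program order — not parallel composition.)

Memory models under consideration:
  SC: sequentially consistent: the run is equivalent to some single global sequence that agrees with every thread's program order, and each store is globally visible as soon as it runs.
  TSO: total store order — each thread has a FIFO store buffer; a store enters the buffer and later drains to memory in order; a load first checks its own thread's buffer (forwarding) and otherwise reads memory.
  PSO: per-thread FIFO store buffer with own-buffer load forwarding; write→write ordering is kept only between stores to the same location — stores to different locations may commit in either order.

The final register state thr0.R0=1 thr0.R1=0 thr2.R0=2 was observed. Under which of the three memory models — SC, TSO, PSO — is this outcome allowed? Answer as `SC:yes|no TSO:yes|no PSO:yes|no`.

SC:no TSO:no PSO:yes

outcome vector order: (thr0.R0,thr0.R1,thr2.R0)
SC: 10 outcomes — {<0 0 1>; <0 0 2>; <0 2 1>; <0 2 2>; <1 2 1>; <1 2 2>; <2 0 1>; <2 0 2>; <2 2 1>; <2 2 2>}
TSO: 10 outcomes — {<0 0 1>; <0 0 2>; <0 2 1>; <0 2 2>; <1 2 1>; <1 2 2>; <2 0 1>; <2 0 2>; <2 2 1>; <2 2 2>}
PSO: 12 outcomes — {<0 0 1>; <0 0 2>; <0 2 1>; <0 2 2>; <1 0 1>; <1 0 2>; <1 2 1>; <1 2 2>; <2 0 1>; <2 0 2>; <2 2 1>; <2 2 2>}
target <1 0 2> ∈ {PSO}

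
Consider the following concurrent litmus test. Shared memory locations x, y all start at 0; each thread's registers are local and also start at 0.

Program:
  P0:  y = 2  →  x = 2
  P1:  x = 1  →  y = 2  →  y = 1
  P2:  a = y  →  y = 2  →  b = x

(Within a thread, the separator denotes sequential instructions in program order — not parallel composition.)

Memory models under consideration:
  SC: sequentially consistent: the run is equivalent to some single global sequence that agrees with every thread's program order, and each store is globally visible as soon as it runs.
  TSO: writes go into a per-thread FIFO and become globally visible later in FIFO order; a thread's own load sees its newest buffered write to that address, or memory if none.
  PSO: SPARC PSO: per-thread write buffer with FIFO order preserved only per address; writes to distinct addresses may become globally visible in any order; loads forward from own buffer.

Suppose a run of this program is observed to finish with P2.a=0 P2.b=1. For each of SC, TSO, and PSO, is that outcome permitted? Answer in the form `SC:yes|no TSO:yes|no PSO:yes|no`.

SC:yes TSO:yes PSO:yes

outcome vector order: (P2.a,P2.b)
[SC] allowed = {0/0; 0/1; 0/2; 1/1; 1/2; 2/0; 2/1; 2/2}
[TSO] allowed = {0/0; 0/1; 0/2; 1/1; 1/2; 2/0; 2/1; 2/2}
[PSO] allowed = {0/0; 0/1; 0/2; 1/0; 1/1; 1/2; 2/0; 2/1; 2/2}
target 0/1 ∈ {SC,TSO,PSO}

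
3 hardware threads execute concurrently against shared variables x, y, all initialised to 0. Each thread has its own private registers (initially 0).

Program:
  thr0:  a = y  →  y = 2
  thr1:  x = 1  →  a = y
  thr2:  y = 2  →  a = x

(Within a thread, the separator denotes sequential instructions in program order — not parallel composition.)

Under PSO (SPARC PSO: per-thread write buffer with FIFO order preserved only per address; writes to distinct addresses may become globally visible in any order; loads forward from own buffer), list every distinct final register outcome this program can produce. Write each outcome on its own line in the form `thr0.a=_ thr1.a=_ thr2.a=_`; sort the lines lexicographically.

outcome vector order: (thr0.a,thr1.a,thr2.a)
|PSO outcomes| = 8

thr0.a=0 thr1.a=0 thr2.a=0
thr0.a=0 thr1.a=0 thr2.a=1
thr0.a=0 thr1.a=2 thr2.a=0
thr0.a=0 thr1.a=2 thr2.a=1
thr0.a=2 thr1.a=0 thr2.a=0
thr0.a=2 thr1.a=0 thr2.a=1
thr0.a=2 thr1.a=2 thr2.a=0
thr0.a=2 thr1.a=2 thr2.a=1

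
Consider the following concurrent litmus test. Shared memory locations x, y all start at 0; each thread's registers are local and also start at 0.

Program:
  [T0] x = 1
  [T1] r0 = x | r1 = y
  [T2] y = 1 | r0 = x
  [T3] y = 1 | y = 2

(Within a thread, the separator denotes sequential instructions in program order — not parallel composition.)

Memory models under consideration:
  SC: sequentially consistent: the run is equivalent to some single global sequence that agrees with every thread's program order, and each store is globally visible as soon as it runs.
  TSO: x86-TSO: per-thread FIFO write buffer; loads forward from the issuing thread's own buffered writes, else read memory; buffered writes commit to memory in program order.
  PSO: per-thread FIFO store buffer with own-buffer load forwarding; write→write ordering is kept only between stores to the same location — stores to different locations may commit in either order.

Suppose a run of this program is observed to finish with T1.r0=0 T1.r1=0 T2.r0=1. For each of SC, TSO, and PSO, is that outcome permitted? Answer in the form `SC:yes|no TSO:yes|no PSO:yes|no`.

outcome vector order: (T1.r0,T1.r1,T2.r0)
[SC] allowed = {0/0/0 0/0/1 0/1/0 0/1/1 0/2/0 0/2/1 1/0/1 1/1/0 1/1/1 1/2/0 1/2/1}
[TSO] allowed = {0/0/0 0/0/1 0/1/0 0/1/1 0/2/0 0/2/1 1/0/0 1/0/1 1/1/0 1/1/1 1/2/0 1/2/1}
[PSO] allowed = {0/0/0 0/0/1 0/1/0 0/1/1 0/2/0 0/2/1 1/0/0 1/0/1 1/1/0 1/1/1 1/2/0 1/2/1}
target 0/0/1 ∈ {SC,TSO,PSO}

SC:yes TSO:yes PSO:yes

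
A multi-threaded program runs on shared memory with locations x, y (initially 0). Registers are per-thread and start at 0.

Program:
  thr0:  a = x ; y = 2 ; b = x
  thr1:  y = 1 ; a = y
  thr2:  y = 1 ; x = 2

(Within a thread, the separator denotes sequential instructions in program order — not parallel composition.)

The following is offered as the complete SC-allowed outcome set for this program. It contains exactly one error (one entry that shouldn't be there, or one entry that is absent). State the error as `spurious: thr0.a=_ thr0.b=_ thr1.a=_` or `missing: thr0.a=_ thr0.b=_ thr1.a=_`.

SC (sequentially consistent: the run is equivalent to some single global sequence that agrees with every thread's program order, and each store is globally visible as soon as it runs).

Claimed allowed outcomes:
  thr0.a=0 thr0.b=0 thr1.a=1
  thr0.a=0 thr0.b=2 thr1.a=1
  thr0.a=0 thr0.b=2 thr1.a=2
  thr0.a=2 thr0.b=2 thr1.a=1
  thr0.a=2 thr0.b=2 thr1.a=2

missing: thr0.a=0 thr0.b=0 thr1.a=2

outcome vector order: (thr0.a,thr0.b,thr1.a)
SC: 6 outcomes — {0/0/1 0/0/2 0/2/1 0/2/2 2/2/1 2/2/2}
SC∖claimed = {0/0/2}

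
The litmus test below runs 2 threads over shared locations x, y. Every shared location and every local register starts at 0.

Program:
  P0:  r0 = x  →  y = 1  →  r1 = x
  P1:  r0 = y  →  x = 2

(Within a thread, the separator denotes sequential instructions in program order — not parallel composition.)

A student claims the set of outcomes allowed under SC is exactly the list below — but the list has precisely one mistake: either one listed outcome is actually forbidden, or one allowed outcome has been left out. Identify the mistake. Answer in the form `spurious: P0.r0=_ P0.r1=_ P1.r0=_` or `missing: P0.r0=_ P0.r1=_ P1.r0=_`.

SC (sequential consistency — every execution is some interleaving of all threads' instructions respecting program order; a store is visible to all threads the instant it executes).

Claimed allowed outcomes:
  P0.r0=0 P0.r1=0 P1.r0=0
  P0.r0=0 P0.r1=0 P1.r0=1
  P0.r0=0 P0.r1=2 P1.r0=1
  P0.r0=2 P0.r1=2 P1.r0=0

missing: P0.r0=0 P0.r1=2 P1.r0=0

outcome vector order: (P0.r0,P0.r1,P1.r0)
SC: 5 outcomes — {(0,0,0) (0,0,1) (0,2,0) (0,2,1) (2,2,0)}
SC∖claimed = {(0,2,0)}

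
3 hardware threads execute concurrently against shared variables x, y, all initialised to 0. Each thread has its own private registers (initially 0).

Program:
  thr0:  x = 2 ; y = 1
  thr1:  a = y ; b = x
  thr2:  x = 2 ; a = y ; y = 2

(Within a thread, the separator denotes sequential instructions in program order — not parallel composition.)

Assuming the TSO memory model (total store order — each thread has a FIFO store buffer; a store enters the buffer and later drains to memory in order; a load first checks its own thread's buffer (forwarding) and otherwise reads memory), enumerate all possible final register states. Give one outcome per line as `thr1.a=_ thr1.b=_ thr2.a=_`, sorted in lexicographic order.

outcome vector order: (thr1.a,thr1.b,thr2.a)
|TSO outcomes| = 8

thr1.a=0 thr1.b=0 thr2.a=0
thr1.a=0 thr1.b=0 thr2.a=1
thr1.a=0 thr1.b=2 thr2.a=0
thr1.a=0 thr1.b=2 thr2.a=1
thr1.a=1 thr1.b=2 thr2.a=0
thr1.a=1 thr1.b=2 thr2.a=1
thr1.a=2 thr1.b=2 thr2.a=0
thr1.a=2 thr1.b=2 thr2.a=1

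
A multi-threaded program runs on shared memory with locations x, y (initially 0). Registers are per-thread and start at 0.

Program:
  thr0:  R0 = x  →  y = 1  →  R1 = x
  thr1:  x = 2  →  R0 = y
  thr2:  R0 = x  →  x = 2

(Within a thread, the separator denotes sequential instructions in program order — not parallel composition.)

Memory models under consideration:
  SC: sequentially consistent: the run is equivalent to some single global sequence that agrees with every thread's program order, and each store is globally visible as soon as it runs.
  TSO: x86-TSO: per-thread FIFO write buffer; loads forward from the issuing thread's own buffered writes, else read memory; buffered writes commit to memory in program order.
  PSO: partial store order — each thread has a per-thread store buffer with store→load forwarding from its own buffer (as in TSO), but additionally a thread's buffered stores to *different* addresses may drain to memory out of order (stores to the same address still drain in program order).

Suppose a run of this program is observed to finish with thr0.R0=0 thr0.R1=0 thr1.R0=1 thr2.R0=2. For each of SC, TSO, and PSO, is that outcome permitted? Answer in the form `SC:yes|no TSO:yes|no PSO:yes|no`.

outcome vector order: (thr0.R0,thr0.R1,thr1.R0,thr2.R0)
[SC] allowed = {<0 0 1 0>, <0 0 1 2>, <0 2 0 0>, <0 2 0 2>, <0 2 1 0>, <0 2 1 2>, <2 2 0 0>, <2 2 0 2>, <2 2 1 0>, <2 2 1 2>}
[TSO] allowed = {<0 0 0 0>, <0 0 0 2>, <0 0 1 0>, <0 0 1 2>, <0 2 0 0>, <0 2 0 2>, <0 2 1 0>, <0 2 1 2>, <2 2 0 0>, <2 2 0 2>, <2 2 1 0>, <2 2 1 2>}
[PSO] allowed = {<0 0 0 0>, <0 0 0 2>, <0 0 1 0>, <0 0 1 2>, <0 2 0 0>, <0 2 0 2>, <0 2 1 0>, <0 2 1 2>, <2 2 0 0>, <2 2 0 2>, <2 2 1 0>, <2 2 1 2>}
target <0 0 1 2> ∈ {SC,TSO,PSO}

SC:yes TSO:yes PSO:yes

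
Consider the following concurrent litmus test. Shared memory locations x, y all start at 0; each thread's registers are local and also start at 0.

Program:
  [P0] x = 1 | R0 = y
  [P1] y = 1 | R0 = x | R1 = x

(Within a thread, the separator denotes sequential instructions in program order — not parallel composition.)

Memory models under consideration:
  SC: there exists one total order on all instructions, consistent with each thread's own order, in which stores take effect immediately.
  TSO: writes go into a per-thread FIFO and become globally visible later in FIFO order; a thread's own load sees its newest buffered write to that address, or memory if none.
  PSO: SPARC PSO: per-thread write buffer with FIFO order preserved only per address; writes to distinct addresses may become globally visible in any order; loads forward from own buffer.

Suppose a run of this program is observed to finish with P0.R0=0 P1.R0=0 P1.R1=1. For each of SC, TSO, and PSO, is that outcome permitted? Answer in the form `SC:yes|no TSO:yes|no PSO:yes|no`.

outcome vector order: (P0.R0,P1.R0,P1.R1)
SC: 4 outcomes — {0/1/1; 1/0/0; 1/0/1; 1/1/1}
TSO: 6 outcomes — {0/0/0; 0/0/1; 0/1/1; 1/0/0; 1/0/1; 1/1/1}
PSO: 6 outcomes — {0/0/0; 0/0/1; 0/1/1; 1/0/0; 1/0/1; 1/1/1}
target 0/0/1 ∈ {TSO,PSO}

SC:no TSO:yes PSO:yes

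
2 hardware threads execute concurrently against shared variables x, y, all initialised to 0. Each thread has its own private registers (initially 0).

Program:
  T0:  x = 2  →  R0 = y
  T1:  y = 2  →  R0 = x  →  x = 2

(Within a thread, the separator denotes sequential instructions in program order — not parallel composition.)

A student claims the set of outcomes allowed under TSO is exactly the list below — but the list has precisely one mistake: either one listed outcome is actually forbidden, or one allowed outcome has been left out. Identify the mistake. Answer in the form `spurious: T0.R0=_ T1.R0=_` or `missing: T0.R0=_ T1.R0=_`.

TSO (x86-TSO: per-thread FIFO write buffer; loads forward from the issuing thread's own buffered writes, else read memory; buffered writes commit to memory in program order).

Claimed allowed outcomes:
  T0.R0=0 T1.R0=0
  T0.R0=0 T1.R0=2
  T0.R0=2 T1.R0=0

outcome vector order: (T0.R0,T1.R0)
under TSO → (0,0); (0,2); (2,0); (2,2)
TSO∖claimed = {(2,2)}

missing: T0.R0=2 T1.R0=2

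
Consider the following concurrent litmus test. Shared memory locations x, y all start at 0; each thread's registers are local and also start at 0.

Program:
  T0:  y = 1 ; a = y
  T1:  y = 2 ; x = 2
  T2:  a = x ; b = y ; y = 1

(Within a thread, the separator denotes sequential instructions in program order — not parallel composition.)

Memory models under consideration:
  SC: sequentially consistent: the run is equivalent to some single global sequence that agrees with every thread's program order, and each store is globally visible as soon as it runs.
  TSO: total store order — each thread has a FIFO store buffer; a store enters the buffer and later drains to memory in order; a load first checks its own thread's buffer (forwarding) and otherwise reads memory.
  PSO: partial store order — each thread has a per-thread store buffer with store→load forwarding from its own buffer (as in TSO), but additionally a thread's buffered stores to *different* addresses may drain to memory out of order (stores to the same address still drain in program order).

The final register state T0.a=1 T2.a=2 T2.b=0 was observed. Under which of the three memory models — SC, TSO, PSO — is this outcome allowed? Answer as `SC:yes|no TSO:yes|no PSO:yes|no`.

SC:no TSO:no PSO:yes

outcome vector order: (T0.a,T2.a,T2.b)
under SC → (1,0,0) (1,0,1) (1,0,2) (1,2,1) (1,2,2) (2,0,0) (2,0,1) (2,0,2) (2,2,2)
under TSO → (1,0,0) (1,0,1) (1,0,2) (1,2,1) (1,2,2) (2,0,0) (2,0,1) (2,0,2) (2,2,2)
under PSO → (1,0,0) (1,0,1) (1,0,2) (1,2,0) (1,2,1) (1,2,2) (2,0,0) (2,0,1) (2,0,2) (2,2,0) (2,2,1) (2,2,2)
target (1,2,0) ∈ {PSO}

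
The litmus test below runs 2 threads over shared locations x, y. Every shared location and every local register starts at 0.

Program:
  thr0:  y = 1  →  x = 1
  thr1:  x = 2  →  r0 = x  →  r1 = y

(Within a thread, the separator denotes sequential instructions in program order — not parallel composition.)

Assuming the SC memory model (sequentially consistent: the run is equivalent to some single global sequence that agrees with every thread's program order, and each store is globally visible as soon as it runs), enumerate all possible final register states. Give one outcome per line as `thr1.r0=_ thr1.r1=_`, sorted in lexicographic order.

outcome vector order: (thr1.r0,thr1.r1)
|SC outcomes| = 3

thr1.r0=1 thr1.r1=1
thr1.r0=2 thr1.r1=0
thr1.r0=2 thr1.r1=1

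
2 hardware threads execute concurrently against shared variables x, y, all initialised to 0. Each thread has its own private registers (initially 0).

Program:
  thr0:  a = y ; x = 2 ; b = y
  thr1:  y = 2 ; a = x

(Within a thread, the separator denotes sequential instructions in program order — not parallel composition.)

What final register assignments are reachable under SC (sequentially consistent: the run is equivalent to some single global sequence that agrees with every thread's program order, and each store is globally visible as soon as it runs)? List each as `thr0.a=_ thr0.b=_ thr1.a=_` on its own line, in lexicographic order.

outcome vector order: (thr0.a,thr0.b,thr1.a)
|SC outcomes| = 5

thr0.a=0 thr0.b=0 thr1.a=2
thr0.a=0 thr0.b=2 thr1.a=0
thr0.a=0 thr0.b=2 thr1.a=2
thr0.a=2 thr0.b=2 thr1.a=0
thr0.a=2 thr0.b=2 thr1.a=2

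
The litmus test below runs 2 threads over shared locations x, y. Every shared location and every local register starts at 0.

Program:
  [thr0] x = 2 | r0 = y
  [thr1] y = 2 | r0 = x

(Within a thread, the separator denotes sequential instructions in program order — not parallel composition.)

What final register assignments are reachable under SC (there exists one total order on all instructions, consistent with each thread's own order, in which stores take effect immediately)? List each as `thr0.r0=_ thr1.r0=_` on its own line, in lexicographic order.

thr0.r0=0 thr1.r0=2
thr0.r0=2 thr1.r0=0
thr0.r0=2 thr1.r0=2

outcome vector order: (thr0.r0,thr1.r0)
|SC outcomes| = 3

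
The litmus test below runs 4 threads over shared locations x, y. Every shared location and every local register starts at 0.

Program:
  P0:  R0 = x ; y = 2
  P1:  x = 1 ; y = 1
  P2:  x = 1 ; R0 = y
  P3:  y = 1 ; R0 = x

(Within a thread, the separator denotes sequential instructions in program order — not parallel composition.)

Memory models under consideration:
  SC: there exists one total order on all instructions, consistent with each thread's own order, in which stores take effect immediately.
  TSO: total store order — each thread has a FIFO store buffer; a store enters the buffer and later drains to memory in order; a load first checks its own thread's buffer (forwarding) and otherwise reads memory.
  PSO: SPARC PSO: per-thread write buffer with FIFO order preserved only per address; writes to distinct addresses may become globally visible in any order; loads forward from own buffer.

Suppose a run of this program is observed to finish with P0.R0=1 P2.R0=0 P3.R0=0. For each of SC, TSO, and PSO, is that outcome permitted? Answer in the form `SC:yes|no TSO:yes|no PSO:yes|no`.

SC:no TSO:yes PSO:yes

outcome vector order: (P0.R0,P2.R0,P3.R0)
SC: 10 outcomes — {001 010 011 020 021 101 110 111 120 121}
TSO: 12 outcomes — {000 001 010 011 020 021 100 101 110 111 120 121}
PSO: 12 outcomes — {000 001 010 011 020 021 100 101 110 111 120 121}
target 100 ∈ {TSO,PSO}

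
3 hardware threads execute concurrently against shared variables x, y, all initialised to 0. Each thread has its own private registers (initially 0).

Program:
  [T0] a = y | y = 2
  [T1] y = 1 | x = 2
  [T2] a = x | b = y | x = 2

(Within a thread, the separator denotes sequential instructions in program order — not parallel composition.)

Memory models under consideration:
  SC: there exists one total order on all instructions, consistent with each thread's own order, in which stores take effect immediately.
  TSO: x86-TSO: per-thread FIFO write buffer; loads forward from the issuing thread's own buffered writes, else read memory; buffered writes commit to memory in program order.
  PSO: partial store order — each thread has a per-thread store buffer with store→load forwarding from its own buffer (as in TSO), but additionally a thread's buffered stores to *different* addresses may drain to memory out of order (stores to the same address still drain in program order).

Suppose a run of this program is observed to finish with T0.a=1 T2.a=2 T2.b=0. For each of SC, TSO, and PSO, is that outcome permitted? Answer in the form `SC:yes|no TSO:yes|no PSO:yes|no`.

outcome vector order: (T0.a,T2.a,T2.b)
[SC] allowed = {(0,0,0); (0,0,1); (0,0,2); (0,2,1); (0,2,2); (1,0,0); (1,0,1); (1,0,2); (1,2,1); (1,2,2)}
[TSO] allowed = {(0,0,0); (0,0,1); (0,0,2); (0,2,1); (0,2,2); (1,0,0); (1,0,1); (1,0,2); (1,2,1); (1,2,2)}
[PSO] allowed = {(0,0,0); (0,0,1); (0,0,2); (0,2,0); (0,2,1); (0,2,2); (1,0,0); (1,0,1); (1,0,2); (1,2,0); (1,2,1); (1,2,2)}
target (1,2,0) ∈ {PSO}

SC:no TSO:no PSO:yes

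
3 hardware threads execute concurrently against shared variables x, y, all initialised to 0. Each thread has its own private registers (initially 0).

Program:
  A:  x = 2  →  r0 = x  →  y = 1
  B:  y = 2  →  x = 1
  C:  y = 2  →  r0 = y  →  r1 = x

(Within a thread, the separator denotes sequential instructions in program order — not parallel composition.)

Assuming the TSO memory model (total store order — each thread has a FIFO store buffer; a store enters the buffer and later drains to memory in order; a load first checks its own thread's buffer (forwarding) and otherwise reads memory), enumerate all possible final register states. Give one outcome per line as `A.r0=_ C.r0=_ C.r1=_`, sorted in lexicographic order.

A.r0=1 C.r0=1 C.r1=1
A.r0=1 C.r0=2 C.r1=0
A.r0=1 C.r0=2 C.r1=1
A.r0=1 C.r0=2 C.r1=2
A.r0=2 C.r0=1 C.r1=1
A.r0=2 C.r0=1 C.r1=2
A.r0=2 C.r0=2 C.r1=0
A.r0=2 C.r0=2 C.r1=1
A.r0=2 C.r0=2 C.r1=2

outcome vector order: (A.r0,C.r0,C.r1)
|TSO outcomes| = 9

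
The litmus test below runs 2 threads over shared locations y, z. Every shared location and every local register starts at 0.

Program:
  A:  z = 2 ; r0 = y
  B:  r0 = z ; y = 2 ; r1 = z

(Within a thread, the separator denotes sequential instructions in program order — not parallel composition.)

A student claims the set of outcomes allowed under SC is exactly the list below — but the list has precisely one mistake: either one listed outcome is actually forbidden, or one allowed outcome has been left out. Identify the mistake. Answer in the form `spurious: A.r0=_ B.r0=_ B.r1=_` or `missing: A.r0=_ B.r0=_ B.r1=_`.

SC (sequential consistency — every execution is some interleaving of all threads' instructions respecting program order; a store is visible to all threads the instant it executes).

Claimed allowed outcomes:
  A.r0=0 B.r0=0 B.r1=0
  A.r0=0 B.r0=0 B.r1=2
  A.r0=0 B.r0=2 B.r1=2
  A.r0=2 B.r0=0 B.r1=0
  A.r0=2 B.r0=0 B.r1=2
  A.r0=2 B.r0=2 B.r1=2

outcome vector order: (A.r0,B.r0,B.r1)
[SC] allowed = {<0 0 2> <0 2 2> <2 0 0> <2 0 2> <2 2 2>}
claimed∖SC = {<0 0 0>}

spurious: A.r0=0 B.r0=0 B.r1=0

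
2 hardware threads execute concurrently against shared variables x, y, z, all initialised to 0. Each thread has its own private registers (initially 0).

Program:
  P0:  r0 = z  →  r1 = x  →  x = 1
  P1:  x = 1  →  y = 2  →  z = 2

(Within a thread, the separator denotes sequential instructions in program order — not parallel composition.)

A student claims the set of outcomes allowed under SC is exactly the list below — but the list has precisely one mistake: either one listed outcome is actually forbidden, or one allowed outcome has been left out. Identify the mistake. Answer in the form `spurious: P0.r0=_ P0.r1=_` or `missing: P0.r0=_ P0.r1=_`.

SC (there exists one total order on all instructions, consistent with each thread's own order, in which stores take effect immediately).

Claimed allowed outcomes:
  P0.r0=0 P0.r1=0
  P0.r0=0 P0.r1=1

outcome vector order: (P0.r0,P0.r1)
under SC → 00, 01, 21
SC∖claimed = {21}

missing: P0.r0=2 P0.r1=1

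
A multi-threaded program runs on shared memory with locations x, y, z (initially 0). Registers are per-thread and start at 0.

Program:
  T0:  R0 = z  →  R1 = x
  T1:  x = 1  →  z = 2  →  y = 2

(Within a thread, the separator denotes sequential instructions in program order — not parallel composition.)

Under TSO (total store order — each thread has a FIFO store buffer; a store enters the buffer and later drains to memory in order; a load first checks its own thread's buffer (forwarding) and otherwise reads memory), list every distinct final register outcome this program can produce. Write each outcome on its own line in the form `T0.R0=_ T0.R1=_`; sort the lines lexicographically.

T0.R0=0 T0.R1=0
T0.R0=0 T0.R1=1
T0.R0=2 T0.R1=1

outcome vector order: (T0.R0,T0.R1)
|TSO outcomes| = 3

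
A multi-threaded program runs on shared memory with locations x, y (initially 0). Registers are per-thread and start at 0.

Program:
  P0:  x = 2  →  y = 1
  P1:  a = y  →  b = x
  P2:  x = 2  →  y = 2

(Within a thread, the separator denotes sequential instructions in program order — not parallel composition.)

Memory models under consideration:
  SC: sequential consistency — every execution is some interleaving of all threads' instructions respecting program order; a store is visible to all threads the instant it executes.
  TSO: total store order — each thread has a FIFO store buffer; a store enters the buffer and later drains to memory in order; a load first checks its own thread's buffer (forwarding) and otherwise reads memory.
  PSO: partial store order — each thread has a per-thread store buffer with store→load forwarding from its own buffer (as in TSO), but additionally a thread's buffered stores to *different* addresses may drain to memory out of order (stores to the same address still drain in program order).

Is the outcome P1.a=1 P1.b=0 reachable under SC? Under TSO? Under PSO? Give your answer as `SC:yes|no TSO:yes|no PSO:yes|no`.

outcome vector order: (P1.a,P1.b)
SC (4): 00; 02; 12; 22
TSO (4): 00; 02; 12; 22
PSO (6): 00; 02; 10; 12; 20; 22
target 10 ∈ {PSO}

SC:no TSO:no PSO:yes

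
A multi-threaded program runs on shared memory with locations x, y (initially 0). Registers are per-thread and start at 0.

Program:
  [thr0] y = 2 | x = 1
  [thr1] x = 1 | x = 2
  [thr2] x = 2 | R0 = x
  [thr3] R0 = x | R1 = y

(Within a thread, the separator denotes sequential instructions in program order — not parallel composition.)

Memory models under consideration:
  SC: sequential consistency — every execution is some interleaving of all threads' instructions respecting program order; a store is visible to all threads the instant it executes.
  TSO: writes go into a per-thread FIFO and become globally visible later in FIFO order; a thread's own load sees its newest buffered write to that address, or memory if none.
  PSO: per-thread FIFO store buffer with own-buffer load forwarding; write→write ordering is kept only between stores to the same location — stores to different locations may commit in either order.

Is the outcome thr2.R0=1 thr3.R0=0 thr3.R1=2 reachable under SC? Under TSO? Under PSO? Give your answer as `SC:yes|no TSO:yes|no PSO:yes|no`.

SC:yes TSO:yes PSO:yes

outcome vector order: (thr2.R0,thr3.R0,thr3.R1)
SC: 12 outcomes — {(1,0,0) (1,0,2) (1,1,0) (1,1,2) (1,2,0) (1,2,2) (2,0,0) (2,0,2) (2,1,0) (2,1,2) (2,2,0) (2,2,2)}
TSO: 12 outcomes — {(1,0,0) (1,0,2) (1,1,0) (1,1,2) (1,2,0) (1,2,2) (2,0,0) (2,0,2) (2,1,0) (2,1,2) (2,2,0) (2,2,2)}
PSO: 12 outcomes — {(1,0,0) (1,0,2) (1,1,0) (1,1,2) (1,2,0) (1,2,2) (2,0,0) (2,0,2) (2,1,0) (2,1,2) (2,2,0) (2,2,2)}
target (1,0,2) ∈ {SC,TSO,PSO}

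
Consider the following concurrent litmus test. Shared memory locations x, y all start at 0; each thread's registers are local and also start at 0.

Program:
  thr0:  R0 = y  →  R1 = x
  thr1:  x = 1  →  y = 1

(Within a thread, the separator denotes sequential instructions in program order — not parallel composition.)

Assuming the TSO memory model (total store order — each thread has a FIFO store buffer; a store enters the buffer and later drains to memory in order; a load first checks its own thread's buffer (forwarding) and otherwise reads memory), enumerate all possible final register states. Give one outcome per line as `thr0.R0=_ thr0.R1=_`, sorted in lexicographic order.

thr0.R0=0 thr0.R1=0
thr0.R0=0 thr0.R1=1
thr0.R0=1 thr0.R1=1

outcome vector order: (thr0.R0,thr0.R1)
|TSO outcomes| = 3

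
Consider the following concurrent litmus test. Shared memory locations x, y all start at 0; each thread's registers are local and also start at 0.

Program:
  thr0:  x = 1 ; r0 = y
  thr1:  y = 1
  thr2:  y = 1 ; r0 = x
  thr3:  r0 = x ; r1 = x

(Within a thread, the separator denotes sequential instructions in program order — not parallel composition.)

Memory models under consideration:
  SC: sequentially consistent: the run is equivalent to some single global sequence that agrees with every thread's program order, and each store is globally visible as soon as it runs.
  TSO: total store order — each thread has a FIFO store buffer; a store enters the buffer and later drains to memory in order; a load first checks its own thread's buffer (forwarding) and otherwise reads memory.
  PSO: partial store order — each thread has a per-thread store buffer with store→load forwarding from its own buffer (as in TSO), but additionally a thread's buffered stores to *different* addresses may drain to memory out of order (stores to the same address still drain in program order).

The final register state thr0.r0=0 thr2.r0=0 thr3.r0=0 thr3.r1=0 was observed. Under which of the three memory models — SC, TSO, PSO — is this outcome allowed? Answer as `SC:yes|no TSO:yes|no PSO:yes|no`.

SC:no TSO:yes PSO:yes

outcome vector order: (thr0.r0,thr2.r0,thr3.r0,thr3.r1)
[SC] allowed = {0100 0101 0111 1000 1001 1011 1100 1101 1111}
[TSO] allowed = {0000 0001 0011 0100 0101 0111 1000 1001 1011 1100 1101 1111}
[PSO] allowed = {0000 0001 0011 0100 0101 0111 1000 1001 1011 1100 1101 1111}
target 0000 ∈ {TSO,PSO}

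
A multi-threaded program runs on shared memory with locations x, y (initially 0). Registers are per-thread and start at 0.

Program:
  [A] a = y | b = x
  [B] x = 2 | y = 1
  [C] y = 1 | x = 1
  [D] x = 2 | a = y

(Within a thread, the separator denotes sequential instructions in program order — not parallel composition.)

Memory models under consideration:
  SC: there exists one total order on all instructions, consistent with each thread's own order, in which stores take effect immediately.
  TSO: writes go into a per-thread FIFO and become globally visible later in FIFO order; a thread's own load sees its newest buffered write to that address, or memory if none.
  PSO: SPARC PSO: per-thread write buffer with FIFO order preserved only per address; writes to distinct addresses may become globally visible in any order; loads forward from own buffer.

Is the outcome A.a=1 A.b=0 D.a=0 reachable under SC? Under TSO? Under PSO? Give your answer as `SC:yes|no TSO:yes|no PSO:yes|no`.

outcome vector order: (A.a,A.b,D.a)
under SC → (0,0,0), (0,0,1), (0,1,0), (0,1,1), (0,2,0), (0,2,1), (1,0,1), (1,1,0), (1,1,1), (1,2,0), (1,2,1)
under TSO → (0,0,0), (0,0,1), (0,1,0), (0,1,1), (0,2,0), (0,2,1), (1,0,0), (1,0,1), (1,1,0), (1,1,1), (1,2,0), (1,2,1)
under PSO → (0,0,0), (0,0,1), (0,1,0), (0,1,1), (0,2,0), (0,2,1), (1,0,0), (1,0,1), (1,1,0), (1,1,1), (1,2,0), (1,2,1)
target (1,0,0) ∈ {TSO,PSO}

SC:no TSO:yes PSO:yes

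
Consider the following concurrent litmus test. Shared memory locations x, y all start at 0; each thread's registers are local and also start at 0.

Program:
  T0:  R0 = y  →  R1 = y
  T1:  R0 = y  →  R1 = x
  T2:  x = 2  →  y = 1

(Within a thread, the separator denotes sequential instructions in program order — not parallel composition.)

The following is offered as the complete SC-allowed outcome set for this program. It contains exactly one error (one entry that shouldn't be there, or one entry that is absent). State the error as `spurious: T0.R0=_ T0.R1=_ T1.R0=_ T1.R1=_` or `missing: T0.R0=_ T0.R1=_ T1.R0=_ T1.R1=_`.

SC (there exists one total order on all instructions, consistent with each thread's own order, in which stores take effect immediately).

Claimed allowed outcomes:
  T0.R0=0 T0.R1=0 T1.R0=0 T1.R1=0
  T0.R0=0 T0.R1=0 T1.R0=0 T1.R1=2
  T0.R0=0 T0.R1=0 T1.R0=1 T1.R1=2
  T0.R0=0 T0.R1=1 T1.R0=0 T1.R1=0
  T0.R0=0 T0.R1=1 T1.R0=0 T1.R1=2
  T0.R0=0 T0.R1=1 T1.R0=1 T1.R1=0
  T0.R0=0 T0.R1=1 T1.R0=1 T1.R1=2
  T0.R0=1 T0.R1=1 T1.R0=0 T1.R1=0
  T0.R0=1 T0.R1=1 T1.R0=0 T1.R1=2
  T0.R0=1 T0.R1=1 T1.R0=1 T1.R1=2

outcome vector order: (T0.R0,T0.R1,T1.R0,T1.R1)
SC (9): 0000; 0002; 0012; 0100; 0102; 0112; 1100; 1102; 1112
claimed∖SC = {0110}

spurious: T0.R0=0 T0.R1=1 T1.R0=1 T1.R1=0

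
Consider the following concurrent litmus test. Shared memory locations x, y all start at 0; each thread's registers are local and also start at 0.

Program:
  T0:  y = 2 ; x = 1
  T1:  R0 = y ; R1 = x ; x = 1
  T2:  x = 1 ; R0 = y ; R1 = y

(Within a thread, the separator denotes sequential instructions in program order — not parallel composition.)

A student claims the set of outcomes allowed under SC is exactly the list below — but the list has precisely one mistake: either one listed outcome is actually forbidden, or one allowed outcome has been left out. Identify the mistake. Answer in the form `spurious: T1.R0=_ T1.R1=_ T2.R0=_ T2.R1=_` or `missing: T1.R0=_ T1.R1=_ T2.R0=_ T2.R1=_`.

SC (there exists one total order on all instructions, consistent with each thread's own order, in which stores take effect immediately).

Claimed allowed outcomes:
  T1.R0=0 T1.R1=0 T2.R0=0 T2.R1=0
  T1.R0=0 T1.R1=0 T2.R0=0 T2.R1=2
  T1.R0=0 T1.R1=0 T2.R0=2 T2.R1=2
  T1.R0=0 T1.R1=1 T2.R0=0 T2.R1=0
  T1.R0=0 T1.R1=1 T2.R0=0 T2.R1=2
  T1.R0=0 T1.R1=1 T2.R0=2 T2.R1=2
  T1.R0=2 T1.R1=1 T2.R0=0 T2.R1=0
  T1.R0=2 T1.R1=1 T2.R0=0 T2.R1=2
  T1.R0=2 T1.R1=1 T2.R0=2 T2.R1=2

outcome vector order: (T1.R0,T1.R1,T2.R0,T2.R1)
SC (10): 0/0/0/0; 0/0/0/2; 0/0/2/2; 0/1/0/0; 0/1/0/2; 0/1/2/2; 2/0/2/2; 2/1/0/0; 2/1/0/2; 2/1/2/2
SC∖claimed = {2/0/2/2}

missing: T1.R0=2 T1.R1=0 T2.R0=2 T2.R1=2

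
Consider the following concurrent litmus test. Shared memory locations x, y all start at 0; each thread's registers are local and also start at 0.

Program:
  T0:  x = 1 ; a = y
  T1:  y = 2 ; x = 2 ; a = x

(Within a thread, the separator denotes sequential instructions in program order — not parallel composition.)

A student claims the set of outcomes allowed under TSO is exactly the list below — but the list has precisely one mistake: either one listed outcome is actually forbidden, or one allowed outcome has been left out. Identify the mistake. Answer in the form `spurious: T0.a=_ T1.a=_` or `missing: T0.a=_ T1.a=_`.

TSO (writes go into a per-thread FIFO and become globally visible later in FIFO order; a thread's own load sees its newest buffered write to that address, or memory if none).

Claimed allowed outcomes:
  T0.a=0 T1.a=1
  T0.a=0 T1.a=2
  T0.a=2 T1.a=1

missing: T0.a=2 T1.a=2

outcome vector order: (T0.a,T1.a)
TSO: 4 outcomes — {0/1; 0/2; 2/1; 2/2}
TSO∖claimed = {2/2}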